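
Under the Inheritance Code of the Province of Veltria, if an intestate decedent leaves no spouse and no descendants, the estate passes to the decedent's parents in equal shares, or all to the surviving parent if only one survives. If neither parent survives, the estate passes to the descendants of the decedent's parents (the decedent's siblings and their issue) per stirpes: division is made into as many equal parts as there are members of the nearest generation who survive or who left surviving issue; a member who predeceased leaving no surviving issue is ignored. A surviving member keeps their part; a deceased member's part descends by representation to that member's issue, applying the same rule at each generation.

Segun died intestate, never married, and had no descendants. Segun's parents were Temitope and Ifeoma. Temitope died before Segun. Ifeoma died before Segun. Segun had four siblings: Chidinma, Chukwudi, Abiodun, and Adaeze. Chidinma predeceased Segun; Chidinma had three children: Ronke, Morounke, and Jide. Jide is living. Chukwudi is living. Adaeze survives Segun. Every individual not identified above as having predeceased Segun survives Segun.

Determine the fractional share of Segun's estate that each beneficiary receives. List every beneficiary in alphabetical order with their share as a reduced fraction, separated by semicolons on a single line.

Abiodun 1/4; Adaeze 1/4; Chukwudi 1/4; Jide 1/12; Morounke 1/12; Ronke 1/12

Neither parent survives and there are no descendants, so the estate passes to Segun's siblings and their issue per stirpes.
The estate is divided into 4 equal shares of 1/4 among Chidinma, Chukwudi, Abiodun, Adaeze.
Chidinma predeceased; the 1/4 allotted to Chidinma's branch passes to Chidinma's issue by representation.
The 1/4 is divided into 3 equal shares of 1/12 among Ronke, Morounke, Jide.
Ronke is living and takes 1/12.
Morounke is living and takes 1/12.
Jide is living and takes 1/12.
Chukwudi is living and takes 1/4.
Abiodun is living and takes 1/4.
Adaeze is living and takes 1/4.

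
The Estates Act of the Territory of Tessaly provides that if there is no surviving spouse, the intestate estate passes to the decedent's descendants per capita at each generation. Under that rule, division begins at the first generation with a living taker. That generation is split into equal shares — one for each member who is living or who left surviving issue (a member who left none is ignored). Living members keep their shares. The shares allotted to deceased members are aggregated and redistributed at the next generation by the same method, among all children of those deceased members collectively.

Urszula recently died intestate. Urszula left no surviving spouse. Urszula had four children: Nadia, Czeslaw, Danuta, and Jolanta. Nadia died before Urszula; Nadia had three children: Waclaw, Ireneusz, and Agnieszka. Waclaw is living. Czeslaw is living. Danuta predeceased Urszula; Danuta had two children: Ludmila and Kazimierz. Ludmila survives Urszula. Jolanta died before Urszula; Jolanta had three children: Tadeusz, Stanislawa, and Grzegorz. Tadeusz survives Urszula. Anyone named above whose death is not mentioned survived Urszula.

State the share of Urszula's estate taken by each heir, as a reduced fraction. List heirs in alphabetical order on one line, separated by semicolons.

There is no surviving spouse, so the entire estate passes to Urszula's descendants per capita at each generation.
At generation 1 (Nadia, Czeslaw, Danuta, Jolanta) there are 4 shares of (1)/4 = 1/4 each.
Living: Czeslaw — each takes 1/4.
Deceased: Nadia, Danuta, and Jolanta. Their combined 3/4 is pooled and carried to generation 2.
At generation 2 (Waclaw, Ireneusz, Agnieszka, Ludmila, Kazimierz, Tadeusz, Stanislawa, Grzegorz) there are 8 shares of (3/4)/8 = 3/32 each.
Living: Waclaw, Ireneusz, Agnieszka, Ludmila, Kazimierz, Tadeusz, Stanislawa, and Grzegorz — each takes 3/32.

Agnieszka 3/32; Czeslaw 1/4; Grzegorz 3/32; Ireneusz 3/32; Kazimierz 3/32; Ludmila 3/32; Stanislawa 3/32; Tadeusz 3/32; Waclaw 3/32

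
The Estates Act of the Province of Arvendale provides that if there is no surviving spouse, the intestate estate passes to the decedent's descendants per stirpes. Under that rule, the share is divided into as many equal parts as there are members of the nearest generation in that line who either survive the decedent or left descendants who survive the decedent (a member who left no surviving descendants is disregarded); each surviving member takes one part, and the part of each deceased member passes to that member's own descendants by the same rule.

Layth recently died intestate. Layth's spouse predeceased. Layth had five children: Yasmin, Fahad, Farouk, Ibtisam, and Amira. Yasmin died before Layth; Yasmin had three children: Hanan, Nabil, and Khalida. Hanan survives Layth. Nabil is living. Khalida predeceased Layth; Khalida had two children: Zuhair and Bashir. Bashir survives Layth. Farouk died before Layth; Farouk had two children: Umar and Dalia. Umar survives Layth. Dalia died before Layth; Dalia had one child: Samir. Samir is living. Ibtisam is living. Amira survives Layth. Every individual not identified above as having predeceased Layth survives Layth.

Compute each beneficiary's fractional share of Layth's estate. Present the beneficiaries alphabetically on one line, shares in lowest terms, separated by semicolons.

There is no surviving spouse, so the entire estate passes to Layth's descendants per stirpes.
The estate is divided into 5 equal shares of 1/5 among Yasmin, Fahad, Farouk, Ibtisam, Amira.
Yasmin predeceased; the 1/5 allotted to Yasmin's branch passes to Yasmin's issue by representation.
The 1/5 is divided into 3 equal shares of 1/15 among Hanan, Nabil, Khalida.
Hanan is living and takes 1/15.
Nabil is living and takes 1/15.
Khalida predeceased; the 1/15 allotted to Khalida's branch passes to Khalida's issue by representation.
The 1/15 is divided into 2 equal shares of 1/30 among Zuhair, Bashir.
Zuhair is living and takes 1/30.
Bashir is living and takes 1/30.
Fahad is living and takes 1/5.
Farouk predeceased; the 1/5 allotted to Farouk's branch passes to Farouk's issue by representation.
The 1/5 is divided into 2 equal shares of 1/10 among Umar, Dalia.
Umar is living and takes 1/10.
Dalia predeceased; the 1/10 allotted to Dalia's branch passes to Dalia's issue by representation.
Samir is the sole taker at this level and receives the full 1/10.
Ibtisam is living and takes 1/5.
Amira is living and takes 1/5.

Amira 1/5; Bashir 1/30; Fahad 1/5; Hanan 1/15; Ibtisam 1/5; Nabil 1/15; Samir 1/10; Umar 1/10; Zuhair 1/30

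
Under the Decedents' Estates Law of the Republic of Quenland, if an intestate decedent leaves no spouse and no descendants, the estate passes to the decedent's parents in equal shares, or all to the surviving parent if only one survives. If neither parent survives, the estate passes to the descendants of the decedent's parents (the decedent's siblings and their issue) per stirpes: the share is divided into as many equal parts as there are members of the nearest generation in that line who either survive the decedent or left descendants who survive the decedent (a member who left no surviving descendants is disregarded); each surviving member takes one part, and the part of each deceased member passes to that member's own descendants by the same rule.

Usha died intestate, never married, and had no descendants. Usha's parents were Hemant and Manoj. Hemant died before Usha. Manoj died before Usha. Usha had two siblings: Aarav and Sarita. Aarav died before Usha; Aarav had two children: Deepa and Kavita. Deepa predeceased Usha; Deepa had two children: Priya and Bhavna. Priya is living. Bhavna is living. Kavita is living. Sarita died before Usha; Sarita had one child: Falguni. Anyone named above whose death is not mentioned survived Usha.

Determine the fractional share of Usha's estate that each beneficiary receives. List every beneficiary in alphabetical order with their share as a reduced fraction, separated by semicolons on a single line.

Bhavna 1/8; Falguni 1/2; Kavita 1/4; Priya 1/8

Neither parent survives and there are no descendants, so the estate passes to Usha's siblings and their issue per stirpes.
The estate is divided into 2 equal shares of 1/2 among Aarav, Sarita.
Aarav predeceased; the 1/2 allotted to Aarav's branch passes to Aarav's issue by representation.
The 1/2 is divided into 2 equal shares of 1/4 among Deepa, Kavita.
Deepa predeceased; the 1/4 allotted to Deepa's branch passes to Deepa's issue by representation.
The 1/4 is divided into 2 equal shares of 1/8 among Priya, Bhavna.
Priya is living and takes 1/8.
Bhavna is living and takes 1/8.
Kavita is living and takes 1/4.
Sarita predeceased; the 1/2 allotted to Sarita's branch passes to Sarita's issue by representation.
Falguni is the sole taker at this level and receives the full 1/2.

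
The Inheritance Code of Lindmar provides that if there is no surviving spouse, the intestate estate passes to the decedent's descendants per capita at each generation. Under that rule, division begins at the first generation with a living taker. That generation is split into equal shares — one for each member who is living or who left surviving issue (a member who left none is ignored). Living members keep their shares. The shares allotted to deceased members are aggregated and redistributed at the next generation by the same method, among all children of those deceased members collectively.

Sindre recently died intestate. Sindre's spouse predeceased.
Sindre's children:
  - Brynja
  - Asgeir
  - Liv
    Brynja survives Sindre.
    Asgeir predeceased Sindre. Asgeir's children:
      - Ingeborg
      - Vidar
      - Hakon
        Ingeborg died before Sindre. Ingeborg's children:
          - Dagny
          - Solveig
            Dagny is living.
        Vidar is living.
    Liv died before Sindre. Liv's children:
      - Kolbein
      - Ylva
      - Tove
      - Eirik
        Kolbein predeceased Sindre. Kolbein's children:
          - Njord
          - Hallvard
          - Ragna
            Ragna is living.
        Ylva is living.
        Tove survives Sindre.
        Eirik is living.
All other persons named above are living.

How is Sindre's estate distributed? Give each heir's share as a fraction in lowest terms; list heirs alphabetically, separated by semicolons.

There is no surviving spouse, so the entire estate passes to Sindre's descendants per capita at each generation.
At generation 1 (Brynja, Asgeir, Liv) there are 3 shares of (1)/3 = 1/3 each.
Living: Brynja — each takes 1/3.
Deceased: Asgeir and Liv. Their combined 2/3 is pooled and carried to generation 2.
At generation 2 (Ingeborg, Vidar, Hakon, Kolbein, Ylva, Tove, Eirik) there are 7 shares of (2/3)/7 = 2/21 each.
Living: Vidar, Hakon, Ylva, Tove, and Eirik — each takes 2/21.
Deceased: Ingeborg and Kolbein. Their combined 4/21 is pooled and carried to generation 3.
At generation 3 (Dagny, Solveig, Njord, Hallvard, Ragna) there are 5 shares of (4/21)/5 = 4/105 each.
Living: Dagny, Solveig, Njord, Hallvard, and Ragna — each takes 4/105.

Brynja 1/3; Dagny 4/105; Eirik 2/21; Hakon 2/21; Hallvard 4/105; Njord 4/105; Ragna 4/105; Solveig 4/105; Tove 2/21; Vidar 2/21; Ylva 2/21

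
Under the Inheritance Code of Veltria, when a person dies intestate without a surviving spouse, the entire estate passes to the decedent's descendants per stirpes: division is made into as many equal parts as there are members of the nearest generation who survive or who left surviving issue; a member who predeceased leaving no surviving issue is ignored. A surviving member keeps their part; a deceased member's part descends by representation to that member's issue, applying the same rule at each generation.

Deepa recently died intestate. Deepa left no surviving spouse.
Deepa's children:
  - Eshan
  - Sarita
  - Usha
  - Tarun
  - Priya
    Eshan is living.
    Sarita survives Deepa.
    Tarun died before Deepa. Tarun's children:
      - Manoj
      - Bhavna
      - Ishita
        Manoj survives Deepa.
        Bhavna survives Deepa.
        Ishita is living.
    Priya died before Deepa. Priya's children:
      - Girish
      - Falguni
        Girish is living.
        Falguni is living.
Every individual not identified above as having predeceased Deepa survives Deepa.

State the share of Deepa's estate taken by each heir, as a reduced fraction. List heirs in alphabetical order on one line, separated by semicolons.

There is no surviving spouse, so the entire estate passes to Deepa's descendants per stirpes.
The estate is divided into 5 equal shares of 1/5 among Eshan, Sarita, Usha, Tarun, Priya.
Eshan is living and takes 1/5.
Sarita is living and takes 1/5.
Usha is living and takes 1/5.
Tarun predeceased; the 1/5 allotted to Tarun's branch passes to Tarun's issue by representation.
The 1/5 is divided into 3 equal shares of 1/15 among Manoj, Bhavna, Ishita.
Manoj is living and takes 1/15.
Bhavna is living and takes 1/15.
Ishita is living and takes 1/15.
Priya predeceased; the 1/5 allotted to Priya's branch passes to Priya's issue by representation.
The 1/5 is divided into 2 equal shares of 1/10 among Girish, Falguni.
Girish is living and takes 1/10.
Falguni is living and takes 1/10.

Bhavna 1/15; Eshan 1/5; Falguni 1/10; Girish 1/10; Ishita 1/15; Manoj 1/15; Sarita 1/5; Usha 1/5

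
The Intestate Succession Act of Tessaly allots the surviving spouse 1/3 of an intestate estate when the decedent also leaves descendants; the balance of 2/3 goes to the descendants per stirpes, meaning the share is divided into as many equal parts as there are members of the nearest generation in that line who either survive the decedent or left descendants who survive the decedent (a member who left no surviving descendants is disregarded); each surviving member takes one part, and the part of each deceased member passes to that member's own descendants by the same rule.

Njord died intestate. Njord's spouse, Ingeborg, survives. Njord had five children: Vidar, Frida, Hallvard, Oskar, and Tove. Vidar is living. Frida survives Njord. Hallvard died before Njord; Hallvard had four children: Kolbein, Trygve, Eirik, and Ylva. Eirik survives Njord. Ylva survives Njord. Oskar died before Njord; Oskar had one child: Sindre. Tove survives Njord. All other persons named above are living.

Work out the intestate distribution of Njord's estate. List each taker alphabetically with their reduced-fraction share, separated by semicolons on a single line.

Ingeborg, as surviving spouse, takes 1/3.
The remaining 2/3 passes to Njord's descendants per stirpes.
The 2/3 is divided into 5 equal shares of 2/15 among Vidar, Frida, Hallvard, Oskar, Tove.
Vidar is living and takes 2/15.
Frida is living and takes 2/15.
Hallvard predeceased; the 2/15 allotted to Hallvard's branch passes to Hallvard's issue by representation.
The 2/15 is divided into 4 equal shares of 1/30 among Kolbein, Trygve, Eirik, Ylva.
Kolbein is living and takes 1/30.
Trygve is living and takes 1/30.
Eirik is living and takes 1/30.
Ylva is living and takes 1/30.
Oskar predeceased; the 2/15 allotted to Oskar's branch passes to Oskar's issue by representation.
Sindre is the sole taker at this level and receives the full 2/15.
Tove is living and takes 2/15.

Eirik 1/30; Frida 2/15; Ingeborg 1/3; Kolbein 1/30; Sindre 2/15; Tove 2/15; Trygve 1/30; Vidar 2/15; Ylva 1/30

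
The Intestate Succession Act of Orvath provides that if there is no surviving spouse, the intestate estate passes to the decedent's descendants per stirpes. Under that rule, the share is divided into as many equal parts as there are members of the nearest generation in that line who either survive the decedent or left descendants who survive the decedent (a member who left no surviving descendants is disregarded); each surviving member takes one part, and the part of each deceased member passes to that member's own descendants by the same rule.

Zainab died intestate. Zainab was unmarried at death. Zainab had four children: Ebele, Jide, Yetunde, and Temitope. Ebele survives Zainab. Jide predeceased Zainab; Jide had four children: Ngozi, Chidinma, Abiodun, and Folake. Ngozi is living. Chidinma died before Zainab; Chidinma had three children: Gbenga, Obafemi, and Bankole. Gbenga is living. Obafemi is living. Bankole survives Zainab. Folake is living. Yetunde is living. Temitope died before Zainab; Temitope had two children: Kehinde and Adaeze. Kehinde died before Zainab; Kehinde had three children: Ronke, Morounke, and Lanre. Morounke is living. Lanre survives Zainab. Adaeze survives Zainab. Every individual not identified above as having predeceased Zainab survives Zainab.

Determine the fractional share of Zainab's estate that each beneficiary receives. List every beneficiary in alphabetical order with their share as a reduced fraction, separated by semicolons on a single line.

Abiodun 1/16; Adaeze 1/8; Bankole 1/48; Ebele 1/4; Folake 1/16; Gbenga 1/48; Lanre 1/24; Morounke 1/24; Ngozi 1/16; Obafemi 1/48; Ronke 1/24; Yetunde 1/4

There is no surviving spouse, so the entire estate passes to Zainab's descendants per stirpes.
The estate is divided into 4 equal shares of 1/4 among Ebele, Jide, Yetunde, Temitope.
Ebele is living and takes 1/4.
Jide predeceased; the 1/4 allotted to Jide's branch passes to Jide's issue by representation.
The 1/4 is divided into 4 equal shares of 1/16 among Ngozi, Chidinma, Abiodun, Folake.
Ngozi is living and takes 1/16.
Chidinma predeceased; the 1/16 allotted to Chidinma's branch passes to Chidinma's issue by representation.
The 1/16 is divided into 3 equal shares of 1/48 among Gbenga, Obafemi, Bankole.
Gbenga is living and takes 1/48.
Obafemi is living and takes 1/48.
Bankole is living and takes 1/48.
Abiodun is living and takes 1/16.
Folake is living and takes 1/16.
Yetunde is living and takes 1/4.
Temitope predeceased; the 1/4 allotted to Temitope's branch passes to Temitope's issue by representation.
The 1/4 is divided into 2 equal shares of 1/8 among Kehinde, Adaeze.
Kehinde predeceased; the 1/8 allotted to Kehinde's branch passes to Kehinde's issue by representation.
The 1/8 is divided into 3 equal shares of 1/24 among Ronke, Morounke, Lanre.
Ronke is living and takes 1/24.
Morounke is living and takes 1/24.
Lanre is living and takes 1/24.
Adaeze is living and takes 1/8.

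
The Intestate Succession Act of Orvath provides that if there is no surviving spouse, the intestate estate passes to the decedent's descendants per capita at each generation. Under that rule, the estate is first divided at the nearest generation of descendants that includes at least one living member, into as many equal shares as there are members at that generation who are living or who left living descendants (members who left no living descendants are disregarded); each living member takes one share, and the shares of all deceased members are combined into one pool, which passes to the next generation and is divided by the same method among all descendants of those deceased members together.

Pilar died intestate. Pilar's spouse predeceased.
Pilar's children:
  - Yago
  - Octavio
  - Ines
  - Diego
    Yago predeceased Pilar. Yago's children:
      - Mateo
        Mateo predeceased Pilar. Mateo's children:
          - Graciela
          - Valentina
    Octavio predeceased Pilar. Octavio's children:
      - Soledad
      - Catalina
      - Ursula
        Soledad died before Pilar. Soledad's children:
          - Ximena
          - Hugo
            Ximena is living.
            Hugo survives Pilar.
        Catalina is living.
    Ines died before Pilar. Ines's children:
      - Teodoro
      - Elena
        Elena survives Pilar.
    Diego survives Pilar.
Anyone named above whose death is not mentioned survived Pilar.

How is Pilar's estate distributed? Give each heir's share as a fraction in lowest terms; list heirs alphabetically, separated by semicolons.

There is no surviving spouse, so the entire estate passes to Pilar's descendants per capita at each generation.
At generation 1 (Yago, Octavio, Ines, Diego) there are 4 shares of (1)/4 = 1/4 each.
Living: Diego — each takes 1/4.
Deceased: Yago, Octavio, and Ines. Their combined 3/4 is pooled and carried to generation 2.
At generation 2 (Mateo, Soledad, Catalina, Ursula, Teodoro, Elena) there are 6 shares of (3/4)/6 = 1/8 each.
Living: Catalina, Ursula, Teodoro, and Elena — each takes 1/8.
Deceased: Mateo and Soledad. Their combined 1/4 is pooled and carried to generation 3.
At generation 3 (Graciela, Valentina, Ximena, Hugo) there are 4 shares of (1/4)/4 = 1/16 each.
Living: Graciela, Valentina, Ximena, and Hugo — each takes 1/16.

Catalina 1/8; Diego 1/4; Elena 1/8; Graciela 1/16; Hugo 1/16; Teodoro 1/8; Ursula 1/8; Valentina 1/16; Ximena 1/16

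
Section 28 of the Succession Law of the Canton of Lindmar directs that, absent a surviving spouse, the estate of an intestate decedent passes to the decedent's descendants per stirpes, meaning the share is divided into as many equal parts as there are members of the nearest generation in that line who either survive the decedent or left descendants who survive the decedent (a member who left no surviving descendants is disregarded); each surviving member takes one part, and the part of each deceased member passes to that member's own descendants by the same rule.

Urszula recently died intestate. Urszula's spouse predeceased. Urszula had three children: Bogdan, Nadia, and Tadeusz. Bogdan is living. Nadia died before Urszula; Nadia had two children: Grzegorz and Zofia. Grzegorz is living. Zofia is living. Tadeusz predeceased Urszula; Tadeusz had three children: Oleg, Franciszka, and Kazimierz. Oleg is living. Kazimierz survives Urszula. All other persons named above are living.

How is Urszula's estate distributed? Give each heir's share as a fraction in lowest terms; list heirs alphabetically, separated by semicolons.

Bogdan 1/3; Franciszka 1/9; Grzegorz 1/6; Kazimierz 1/9; Oleg 1/9; Zofia 1/6

There is no surviving spouse, so the entire estate passes to Urszula's descendants per stirpes.
The estate is divided into 3 equal shares of 1/3 among Bogdan, Nadia, Tadeusz.
Bogdan is living and takes 1/3.
Nadia predeceased; the 1/3 allotted to Nadia's branch passes to Nadia's issue by representation.
The 1/3 is divided into 2 equal shares of 1/6 among Grzegorz, Zofia.
Grzegorz is living and takes 1/6.
Zofia is living and takes 1/6.
Tadeusz predeceased; the 1/3 allotted to Tadeusz's branch passes to Tadeusz's issue by representation.
The 1/3 is divided into 3 equal shares of 1/9 among Oleg, Franciszka, Kazimierz.
Oleg is living and takes 1/9.
Franciszka is living and takes 1/9.
Kazimierz is living and takes 1/9.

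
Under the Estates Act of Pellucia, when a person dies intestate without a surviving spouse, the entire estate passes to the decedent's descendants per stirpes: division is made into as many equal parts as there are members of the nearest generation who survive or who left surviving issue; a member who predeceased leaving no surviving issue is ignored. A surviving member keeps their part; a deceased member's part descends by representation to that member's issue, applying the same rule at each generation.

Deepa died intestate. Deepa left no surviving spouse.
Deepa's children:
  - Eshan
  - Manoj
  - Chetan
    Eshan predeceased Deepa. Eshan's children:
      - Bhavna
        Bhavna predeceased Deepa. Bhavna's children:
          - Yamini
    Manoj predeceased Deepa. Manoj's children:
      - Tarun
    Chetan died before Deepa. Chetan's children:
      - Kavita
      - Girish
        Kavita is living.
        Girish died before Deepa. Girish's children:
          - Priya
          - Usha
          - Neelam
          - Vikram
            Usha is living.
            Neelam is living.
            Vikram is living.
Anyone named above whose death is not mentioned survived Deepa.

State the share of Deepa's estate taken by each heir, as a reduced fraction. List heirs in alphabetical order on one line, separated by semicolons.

Kavita 1/6; Neelam 1/24; Priya 1/24; Tarun 1/3; Usha 1/24; Vikram 1/24; Yamini 1/3

There is no surviving spouse, so the entire estate passes to Deepa's descendants per stirpes.
The estate is divided into 3 equal shares of 1/3 among Eshan, Manoj, Chetan.
Eshan predeceased; the 1/3 allotted to Eshan's branch passes to Eshan's issue by representation.
Bhavna's line is the sole branch at this level, so the full 1/3 passes to Bhavna's issue by representation.
Yamini is the sole taker at this level and receives the full 1/3.
Manoj predeceased; the 1/3 allotted to Manoj's branch passes to Manoj's issue by representation.
Tarun is the sole taker at this level and receives the full 1/3.
Chetan predeceased; the 1/3 allotted to Chetan's branch passes to Chetan's issue by representation.
The 1/3 is divided into 2 equal shares of 1/6 among Kavita, Girish.
Kavita is living and takes 1/6.
Girish predeceased; the 1/6 allotted to Girish's branch passes to Girish's issue by representation.
The 1/6 is divided into 4 equal shares of 1/24 among Priya, Usha, Neelam, Vikram.
Priya is living and takes 1/24.
Usha is living and takes 1/24.
Neelam is living and takes 1/24.
Vikram is living and takes 1/24.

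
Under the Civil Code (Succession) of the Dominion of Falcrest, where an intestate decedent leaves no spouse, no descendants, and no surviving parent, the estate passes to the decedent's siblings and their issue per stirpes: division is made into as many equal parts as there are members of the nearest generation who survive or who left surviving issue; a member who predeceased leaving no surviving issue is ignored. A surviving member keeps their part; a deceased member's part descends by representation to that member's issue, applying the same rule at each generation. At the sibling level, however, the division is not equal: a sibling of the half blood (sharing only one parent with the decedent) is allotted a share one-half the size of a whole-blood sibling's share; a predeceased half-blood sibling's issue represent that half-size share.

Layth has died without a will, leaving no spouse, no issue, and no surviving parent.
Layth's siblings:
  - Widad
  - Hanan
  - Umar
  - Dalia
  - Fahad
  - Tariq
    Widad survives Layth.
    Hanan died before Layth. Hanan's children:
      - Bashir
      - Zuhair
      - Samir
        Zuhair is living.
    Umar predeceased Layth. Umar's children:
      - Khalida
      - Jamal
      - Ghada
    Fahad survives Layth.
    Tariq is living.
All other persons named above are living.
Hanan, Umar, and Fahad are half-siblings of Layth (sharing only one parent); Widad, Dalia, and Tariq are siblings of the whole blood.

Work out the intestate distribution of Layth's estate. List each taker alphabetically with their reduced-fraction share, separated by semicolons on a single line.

Bashir 1/27; Dalia 2/9; Fahad 1/9; Ghada 1/27; Jamal 1/27; Khalida 1/27; Samir 1/27; Tariq 2/9; Widad 2/9; Zuhair 1/27

No spouse, descendants, or parent survives, so the estate passes to Layth's siblings per stirpes.
Half-blood siblings count for one-half the weight of whole-blood siblings at the initial division.
Dividing 1 in proportion to weights (total weight 9/2): Widad (weight 1) → 2/9; Hanan (weight 1/2) → 1/9; Umar (weight 1/2) → 1/9; Dalia (weight 1) → 2/9; Fahad (weight 1/2) → 1/9; Tariq (weight 1) → 2/9.
Widad is living and takes 2/9.
Hanan predeceased; the 1/9 allotted to Hanan's branch passes to Hanan's issue by representation.
The 1/9 is divided into 3 equal shares of 1/27 among Bashir, Zuhair, Samir.
Bashir is living and takes 1/27.
Zuhair is living and takes 1/27.
Samir is living and takes 1/27.
Umar predeceased; the 1/9 allotted to Umar's branch passes to Umar's issue by representation.
The 1/9 is divided into 3 equal shares of 1/27 among Khalida, Jamal, Ghada.
Khalida is living and takes 1/27.
Jamal is living and takes 1/27.
Ghada is living and takes 1/27.
Dalia is living and takes 2/9.
Fahad is living and takes 1/9.
Tariq is living and takes 2/9.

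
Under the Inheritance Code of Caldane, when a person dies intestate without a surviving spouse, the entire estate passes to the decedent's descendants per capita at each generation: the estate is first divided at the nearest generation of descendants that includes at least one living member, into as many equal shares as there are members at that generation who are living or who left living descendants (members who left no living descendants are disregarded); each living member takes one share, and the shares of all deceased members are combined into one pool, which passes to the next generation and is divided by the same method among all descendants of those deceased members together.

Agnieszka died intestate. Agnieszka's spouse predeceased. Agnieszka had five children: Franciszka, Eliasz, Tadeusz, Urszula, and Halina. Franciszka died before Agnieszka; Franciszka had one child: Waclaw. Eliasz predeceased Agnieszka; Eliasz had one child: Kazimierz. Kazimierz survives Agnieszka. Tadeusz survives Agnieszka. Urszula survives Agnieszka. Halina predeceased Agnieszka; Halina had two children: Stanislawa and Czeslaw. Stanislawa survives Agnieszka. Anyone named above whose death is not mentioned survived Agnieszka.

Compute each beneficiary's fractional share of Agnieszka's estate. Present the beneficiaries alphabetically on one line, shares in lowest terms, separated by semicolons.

There is no surviving spouse, so the entire estate passes to Agnieszka's descendants per capita at each generation.
At generation 1 (Franciszka, Eliasz, Tadeusz, Urszula, Halina) there are 5 shares of (1)/5 = 1/5 each.
Living: Tadeusz and Urszula — each takes 1/5.
Deceased: Franciszka, Eliasz, and Halina. Their combined 3/5 is pooled and carried to generation 2.
At generation 2 (Waclaw, Kazimierz, Stanislawa, Czeslaw) there are 4 shares of (3/5)/4 = 3/20 each.
Living: Waclaw, Kazimierz, Stanislawa, and Czeslaw — each takes 3/20.

Czeslaw 3/20; Kazimierz 3/20; Stanislawa 3/20; Tadeusz 1/5; Urszula 1/5; Waclaw 3/20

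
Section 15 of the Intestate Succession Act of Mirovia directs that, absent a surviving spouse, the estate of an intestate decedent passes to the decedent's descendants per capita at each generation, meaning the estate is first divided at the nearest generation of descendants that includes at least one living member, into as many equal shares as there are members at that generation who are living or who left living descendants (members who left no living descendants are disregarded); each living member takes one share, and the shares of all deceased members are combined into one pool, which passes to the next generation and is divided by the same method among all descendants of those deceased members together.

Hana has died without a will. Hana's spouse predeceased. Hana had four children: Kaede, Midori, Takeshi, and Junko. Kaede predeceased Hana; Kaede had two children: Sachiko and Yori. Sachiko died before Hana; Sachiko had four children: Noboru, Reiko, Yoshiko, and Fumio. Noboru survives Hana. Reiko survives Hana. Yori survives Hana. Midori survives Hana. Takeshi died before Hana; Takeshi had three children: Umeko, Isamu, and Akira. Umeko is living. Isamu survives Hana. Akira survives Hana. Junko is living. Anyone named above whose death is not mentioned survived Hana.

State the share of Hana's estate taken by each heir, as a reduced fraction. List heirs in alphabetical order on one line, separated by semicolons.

Akira 1/10; Fumio 1/40; Isamu 1/10; Junko 1/4; Midori 1/4; Noboru 1/40; Reiko 1/40; Umeko 1/10; Yori 1/10; Yoshiko 1/40

There is no surviving spouse, so the entire estate passes to Hana's descendants per capita at each generation.
At generation 1 (Kaede, Midori, Takeshi, Junko) there are 4 shares of (1)/4 = 1/4 each.
Living: Midori and Junko — each takes 1/4.
Deceased: Kaede and Takeshi. Their combined 1/2 is pooled and carried to generation 2.
At generation 2 (Sachiko, Yori, Umeko, Isamu, Akira) there are 5 shares of (1/2)/5 = 1/10 each.
Living: Yori, Umeko, Isamu, and Akira — each takes 1/10.
Deceased: Sachiko. That 1/10 share is carried to generation 3.
At generation 3 (Noboru, Reiko, Yoshiko, Fumio) there are 4 shares of (1/10)/4 = 1/40 each.
Living: Noboru, Reiko, Yoshiko, and Fumio — each takes 1/40.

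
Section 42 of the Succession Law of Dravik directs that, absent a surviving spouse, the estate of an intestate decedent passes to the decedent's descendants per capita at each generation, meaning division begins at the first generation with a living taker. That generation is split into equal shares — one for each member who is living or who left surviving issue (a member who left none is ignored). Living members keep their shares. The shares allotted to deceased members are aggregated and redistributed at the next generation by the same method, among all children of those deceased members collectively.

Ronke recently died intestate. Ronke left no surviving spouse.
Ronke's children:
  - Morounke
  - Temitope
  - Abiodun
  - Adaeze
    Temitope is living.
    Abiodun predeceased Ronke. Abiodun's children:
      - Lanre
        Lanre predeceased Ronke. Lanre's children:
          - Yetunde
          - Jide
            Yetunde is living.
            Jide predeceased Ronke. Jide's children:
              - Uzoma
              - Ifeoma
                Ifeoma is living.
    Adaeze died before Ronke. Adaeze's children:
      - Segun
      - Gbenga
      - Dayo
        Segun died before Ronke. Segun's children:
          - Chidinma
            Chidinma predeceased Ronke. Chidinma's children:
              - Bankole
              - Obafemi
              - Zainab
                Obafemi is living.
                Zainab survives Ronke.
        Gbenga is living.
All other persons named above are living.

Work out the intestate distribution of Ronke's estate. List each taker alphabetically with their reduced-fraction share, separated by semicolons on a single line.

There is no surviving spouse, so the entire estate passes to Ronke's descendants per capita at each generation.
At generation 1 (Morounke, Temitope, Abiodun, Adaeze) there are 4 shares of (1)/4 = 1/4 each.
Living: Morounke and Temitope — each takes 1/4.
Deceased: Abiodun and Adaeze. Their combined 1/2 is pooled and carried to generation 2.
At generation 2 (Lanre, Segun, Gbenga, Dayo) there are 4 shares of (1/2)/4 = 1/8 each.
Living: Gbenga and Dayo — each takes 1/8.
Deceased: Lanre and Segun. Their combined 1/4 is pooled and carried to generation 3.
At generation 3 (Yetunde, Jide, Chidinma) there are 3 shares of (1/4)/3 = 1/12 each.
Living: Yetunde — each takes 1/12.
Deceased: Jide and Chidinma. Their combined 1/6 is pooled and carried to generation 4.
At generation 4 (Uzoma, Ifeoma, Bankole, Obafemi, Zainab) there are 5 shares of (1/6)/5 = 1/30 each.
Living: Uzoma, Ifeoma, Bankole, Obafemi, and Zainab — each takes 1/30.

Bankole 1/30; Dayo 1/8; Gbenga 1/8; Ifeoma 1/30; Morounke 1/4; Obafemi 1/30; Temitope 1/4; Uzoma 1/30; Yetunde 1/12; Zainab 1/30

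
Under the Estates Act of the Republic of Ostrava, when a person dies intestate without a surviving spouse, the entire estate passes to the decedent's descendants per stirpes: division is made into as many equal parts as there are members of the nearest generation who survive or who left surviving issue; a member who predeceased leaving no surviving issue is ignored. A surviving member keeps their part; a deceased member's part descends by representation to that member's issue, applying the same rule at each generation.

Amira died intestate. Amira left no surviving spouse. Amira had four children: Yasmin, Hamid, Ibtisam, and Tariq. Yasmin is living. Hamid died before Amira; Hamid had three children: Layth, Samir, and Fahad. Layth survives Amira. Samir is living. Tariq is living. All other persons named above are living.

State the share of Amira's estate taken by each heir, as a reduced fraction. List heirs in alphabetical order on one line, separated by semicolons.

Fahad 1/12; Ibtisam 1/4; Layth 1/12; Samir 1/12; Tariq 1/4; Yasmin 1/4

There is no surviving spouse, so the entire estate passes to Amira's descendants per stirpes.
The estate is divided into 4 equal shares of 1/4 among Yasmin, Hamid, Ibtisam, Tariq.
Yasmin is living and takes 1/4.
Hamid predeceased; the 1/4 allotted to Hamid's branch passes to Hamid's issue by representation.
The 1/4 is divided into 3 equal shares of 1/12 among Layth, Samir, Fahad.
Layth is living and takes 1/12.
Samir is living and takes 1/12.
Fahad is living and takes 1/12.
Ibtisam is living and takes 1/4.
Tariq is living and takes 1/4.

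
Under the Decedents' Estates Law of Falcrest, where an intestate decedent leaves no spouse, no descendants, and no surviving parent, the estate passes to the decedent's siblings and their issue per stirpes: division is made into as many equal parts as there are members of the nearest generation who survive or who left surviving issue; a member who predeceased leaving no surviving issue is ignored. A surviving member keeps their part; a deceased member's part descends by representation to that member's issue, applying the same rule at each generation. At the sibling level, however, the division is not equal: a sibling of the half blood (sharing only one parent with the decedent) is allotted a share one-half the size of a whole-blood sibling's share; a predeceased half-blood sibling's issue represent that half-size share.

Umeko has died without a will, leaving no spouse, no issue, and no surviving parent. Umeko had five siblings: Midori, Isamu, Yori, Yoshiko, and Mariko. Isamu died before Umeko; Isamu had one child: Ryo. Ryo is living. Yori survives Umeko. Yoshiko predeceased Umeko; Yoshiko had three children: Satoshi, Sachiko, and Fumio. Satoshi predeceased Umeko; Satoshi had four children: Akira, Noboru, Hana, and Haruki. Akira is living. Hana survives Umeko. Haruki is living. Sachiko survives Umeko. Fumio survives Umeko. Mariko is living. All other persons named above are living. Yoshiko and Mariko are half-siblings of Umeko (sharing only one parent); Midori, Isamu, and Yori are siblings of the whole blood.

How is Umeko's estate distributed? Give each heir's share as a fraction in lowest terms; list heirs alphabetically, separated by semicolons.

No spouse, descendants, or parent survives, so the estate passes to Umeko's siblings per stirpes.
Half-blood siblings count for one-half the weight of whole-blood siblings at the initial division.
Dividing 1 in proportion to weights (total weight 4): Midori (weight 1) → 1/4; Isamu (weight 1) → 1/4; Yori (weight 1) → 1/4; Yoshiko (weight 1/2) → 1/8; Mariko (weight 1/2) → 1/8.
Midori is living and takes 1/4.
Isamu predeceased; the 1/4 allotted to Isamu's branch passes to Isamu's issue by representation.
Ryo is the sole taker at this level and receives the full 1/4.
Yori is living and takes 1/4.
Yoshiko predeceased; the 1/8 allotted to Yoshiko's branch passes to Yoshiko's issue by representation.
The 1/8 is divided into 3 equal shares of 1/24 among Satoshi, Sachiko, Fumio.
Satoshi predeceased; the 1/24 allotted to Satoshi's branch passes to Satoshi's issue by representation.
The 1/24 is divided into 4 equal shares of 1/96 among Akira, Noboru, Hana, Haruki.
Akira is living and takes 1/96.
Noboru is living and takes 1/96.
Hana is living and takes 1/96.
Haruki is living and takes 1/96.
Sachiko is living and takes 1/24.
Fumio is living and takes 1/24.
Mariko is living and takes 1/8.

Akira 1/96; Fumio 1/24; Hana 1/96; Haruki 1/96; Mariko 1/8; Midori 1/4; Noboru 1/96; Ryo 1/4; Sachiko 1/24; Yori 1/4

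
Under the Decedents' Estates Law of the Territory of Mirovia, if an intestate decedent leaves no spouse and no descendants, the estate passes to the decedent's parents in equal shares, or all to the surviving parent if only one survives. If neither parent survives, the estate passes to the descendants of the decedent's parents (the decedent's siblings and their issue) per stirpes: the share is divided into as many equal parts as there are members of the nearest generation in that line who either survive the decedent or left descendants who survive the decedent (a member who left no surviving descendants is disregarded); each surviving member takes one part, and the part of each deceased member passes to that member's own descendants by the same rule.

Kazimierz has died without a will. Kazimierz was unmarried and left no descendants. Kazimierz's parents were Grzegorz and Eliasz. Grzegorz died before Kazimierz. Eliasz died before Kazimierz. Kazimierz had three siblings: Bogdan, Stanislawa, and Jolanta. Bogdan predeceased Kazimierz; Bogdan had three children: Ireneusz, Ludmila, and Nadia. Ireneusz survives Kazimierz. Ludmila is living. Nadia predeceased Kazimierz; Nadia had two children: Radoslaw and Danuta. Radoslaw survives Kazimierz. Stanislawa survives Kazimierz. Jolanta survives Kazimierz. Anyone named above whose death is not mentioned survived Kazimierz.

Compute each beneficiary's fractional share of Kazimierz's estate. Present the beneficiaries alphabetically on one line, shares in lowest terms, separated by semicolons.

Danuta 1/18; Ireneusz 1/9; Jolanta 1/3; Ludmila 1/9; Radoslaw 1/18; Stanislawa 1/3

Neither parent survives and there are no descendants, so the estate passes to Kazimierz's siblings and their issue per stirpes.
The estate is divided into 3 equal shares of 1/3 among Bogdan, Stanislawa, Jolanta.
Bogdan predeceased; the 1/3 allotted to Bogdan's branch passes to Bogdan's issue by representation.
The 1/3 is divided into 3 equal shares of 1/9 among Ireneusz, Ludmila, Nadia.
Ireneusz is living and takes 1/9.
Ludmila is living and takes 1/9.
Nadia predeceased; the 1/9 allotted to Nadia's branch passes to Nadia's issue by representation.
The 1/9 is divided into 2 equal shares of 1/18 among Radoslaw, Danuta.
Radoslaw is living and takes 1/18.
Danuta is living and takes 1/18.
Stanislawa is living and takes 1/3.
Jolanta is living and takes 1/3.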